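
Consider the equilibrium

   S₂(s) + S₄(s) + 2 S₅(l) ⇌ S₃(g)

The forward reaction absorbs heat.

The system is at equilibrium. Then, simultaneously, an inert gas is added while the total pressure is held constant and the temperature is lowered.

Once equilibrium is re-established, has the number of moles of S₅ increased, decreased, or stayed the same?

Adding inert gas at constant total pressure expands the volume and lowers every reacting partial pressure. With Δn_gas = 1 − 0 = +1, Q moves away from K toward the side with fewer gas moles, so the system shifts toward the side with more gas moles — to the right.
The forward reaction is endothermic. Lowering T favours the exothermic direction — shift to the left.
The two effects oppose each other, so the net shift — and hence the change in S₅ — cannot be determined from the given information.

cannot be determined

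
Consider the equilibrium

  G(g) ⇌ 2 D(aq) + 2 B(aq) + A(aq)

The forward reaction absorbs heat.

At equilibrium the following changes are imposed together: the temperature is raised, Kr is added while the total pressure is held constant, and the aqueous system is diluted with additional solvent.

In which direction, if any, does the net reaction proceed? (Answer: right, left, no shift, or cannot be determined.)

The forward reaction is endothermic. Raising T favours the endothermic direction — shift to the right.
Adding inert gas at constant total pressure expands the volume and lowers every reacting partial pressure. With Δn_gas = 0 − 1 = -1, Q moves away from K toward the side with fewer gas moles, so the system shifts toward the side with more gas moles — to the left.
Dilution lowers every aqueous concentration by the same factor. Δn_aq = 5 − 0 = +5, so the system shifts toward the side with more dissolved moles — to the right.
The individual effects push in opposite directions; without quantitative information the net direction cannot be determined.

cannot be determined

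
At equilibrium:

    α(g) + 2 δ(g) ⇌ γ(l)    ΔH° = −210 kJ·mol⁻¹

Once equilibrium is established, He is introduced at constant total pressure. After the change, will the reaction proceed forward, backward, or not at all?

Adding inert gas at constant total pressure expands the volume and lowers every reacting partial pressure. With Δn_gas = 0 − 3 = -3, Q moves away from K toward the side with fewer gas moles, so the system shifts toward the side with more gas moles — to the left.

left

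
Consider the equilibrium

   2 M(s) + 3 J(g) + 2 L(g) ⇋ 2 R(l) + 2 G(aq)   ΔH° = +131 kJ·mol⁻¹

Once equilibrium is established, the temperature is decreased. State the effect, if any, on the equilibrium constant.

K depends on temperature via the van 't Hoff relation. The forward reaction is endothermic, so lowering T decreases K.

decreases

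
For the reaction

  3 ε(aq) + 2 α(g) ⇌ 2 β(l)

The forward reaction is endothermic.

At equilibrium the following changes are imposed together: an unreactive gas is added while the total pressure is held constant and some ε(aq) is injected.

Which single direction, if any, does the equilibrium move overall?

cannot be determined

Adding inert gas at constant total pressure expands the volume and lowers every reacting partial pressure. With Δn_gas = 0 − 2 = -2, Q moves away from K toward the side with fewer gas moles, so the system shifts toward the side with more gas moles — to the left.
Adding ε (aq), a reactant, drives the reaction to the right.
The individual effects push in opposite directions; without quantitative information the net direction cannot be determined.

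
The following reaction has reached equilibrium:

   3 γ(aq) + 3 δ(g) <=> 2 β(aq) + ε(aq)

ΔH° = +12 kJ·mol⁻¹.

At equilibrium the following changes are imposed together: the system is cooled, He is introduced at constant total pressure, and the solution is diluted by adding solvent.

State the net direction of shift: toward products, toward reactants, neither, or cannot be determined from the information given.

The forward reaction is endothermic. Lowering T favours the exothermic direction — shift to the left.
Adding inert gas at constant total pressure expands the volume and lowers every reacting partial pressure. With Δn_gas = 0 − 3 = -3, Q moves away from K toward the side with fewer gas moles, so the system shifts toward the side with more gas moles — to the left.
Dilution scales every aqueous concentration by the same factor. Δn_aq = 3 − 3 = 0, so Q is unchanged — no shift.
Only the nonzero effect(s) matter; the net shift is to the left.

left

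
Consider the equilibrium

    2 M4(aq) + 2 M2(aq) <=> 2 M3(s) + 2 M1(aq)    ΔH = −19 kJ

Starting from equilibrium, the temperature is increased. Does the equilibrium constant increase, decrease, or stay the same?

K depends on temperature via the van 't Hoff relation. The forward reaction is exothermic, so raising T decreases K.

decreases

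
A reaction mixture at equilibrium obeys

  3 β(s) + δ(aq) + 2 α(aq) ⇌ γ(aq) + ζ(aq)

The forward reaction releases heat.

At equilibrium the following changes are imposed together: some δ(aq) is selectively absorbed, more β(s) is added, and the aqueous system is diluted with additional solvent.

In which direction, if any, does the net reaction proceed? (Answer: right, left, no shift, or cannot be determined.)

left

Removing δ (aq), a reactant, drives the reaction to the left.
β is a pure solid; its activity is 1 regardless of amount, so Q is unaffected — no shift from this change.
Dilution lowers every aqueous concentration by the same factor. Δn_aq = 2 − 3 = -1, so the system shifts toward the side with more dissolved moles — to the left.
Only the nonzero effect(s) matter; the net shift is to the left.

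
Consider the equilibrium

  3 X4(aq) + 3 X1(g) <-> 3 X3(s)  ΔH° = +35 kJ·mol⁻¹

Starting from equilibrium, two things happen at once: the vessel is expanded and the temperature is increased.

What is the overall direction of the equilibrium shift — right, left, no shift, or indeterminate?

cannot be determined

Gas moles: reactants 3, products 0 (Δn_gas = -3). Expansion shifts the system toward the side with more moles of gas — to the left.
The forward reaction is endothermic. Raising T favours the endothermic direction — shift to the right.
The individual effects push in opposite directions; without quantitative information the net direction cannot be determined.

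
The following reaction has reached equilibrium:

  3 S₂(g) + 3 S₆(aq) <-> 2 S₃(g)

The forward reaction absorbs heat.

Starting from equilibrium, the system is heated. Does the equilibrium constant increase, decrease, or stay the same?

increases

K depends on temperature via the van 't Hoff relation. The forward reaction is endothermic, so raising T increases K.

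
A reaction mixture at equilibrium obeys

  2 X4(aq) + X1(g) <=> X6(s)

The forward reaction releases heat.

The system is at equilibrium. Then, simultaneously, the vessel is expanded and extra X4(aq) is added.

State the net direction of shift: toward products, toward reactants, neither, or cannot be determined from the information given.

cannot be determined

Gas moles: reactants 1, products 0 (Δn_gas = -1). Expansion shifts the system toward the side with more moles of gas — to the left.
Adding X4 (aq), a reactant, drives the reaction to the right.
The individual effects push in opposite directions; without quantitative information the net direction cannot be determined.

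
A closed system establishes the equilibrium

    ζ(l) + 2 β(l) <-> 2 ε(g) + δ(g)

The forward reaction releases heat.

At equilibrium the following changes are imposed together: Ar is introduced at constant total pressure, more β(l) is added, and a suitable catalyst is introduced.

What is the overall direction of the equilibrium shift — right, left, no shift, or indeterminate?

Adding inert gas at constant total pressure expands the volume and lowers every reacting partial pressure. With Δn_gas = 3 − 0 = +3, Q moves away from K toward the side with fewer gas moles, so the system shifts toward the side with more gas moles — to the right.
β is a pure liquid; its activity is 1 regardless of amount, so Q is unaffected — no shift from this change.
A catalyst speeds both forward and reverse rates equally; it changes neither Q nor K — no shift from this change.
Only the nonzero effect(s) matter; the net shift is to the right.

right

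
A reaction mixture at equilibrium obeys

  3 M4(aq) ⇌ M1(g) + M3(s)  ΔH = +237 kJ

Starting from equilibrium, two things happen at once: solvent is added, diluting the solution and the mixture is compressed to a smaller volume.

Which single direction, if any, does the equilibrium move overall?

Dilution lowers every aqueous concentration by the same factor. Δn_aq = 0 − 3 = -3, so the system shifts toward the side with more dissolved moles — to the left.
Gas moles: reactants 0, products 1 (Δn_gas = +1). Compression shifts the system toward the side with fewer moles of gas — to the left.
All effects act in the same direction — net shift to the left.

left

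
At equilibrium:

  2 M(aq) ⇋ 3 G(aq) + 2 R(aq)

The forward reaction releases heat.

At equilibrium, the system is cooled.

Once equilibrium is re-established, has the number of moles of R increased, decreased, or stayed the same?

increases

The forward reaction is exothermic. Lowering T favours the exothermic direction — shift to the right.
The net shift is to the right. R is a product, so its amount increases.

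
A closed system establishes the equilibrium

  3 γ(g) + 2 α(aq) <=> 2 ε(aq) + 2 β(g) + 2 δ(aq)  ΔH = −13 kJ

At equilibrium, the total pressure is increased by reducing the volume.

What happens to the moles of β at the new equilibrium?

increases

Gas moles: reactants 3, products 2 (Δn_gas = -1). Compression shifts the system toward the side with fewer moles of gas — to the right.
The net shift is to the right. β is a product, so its amount increases.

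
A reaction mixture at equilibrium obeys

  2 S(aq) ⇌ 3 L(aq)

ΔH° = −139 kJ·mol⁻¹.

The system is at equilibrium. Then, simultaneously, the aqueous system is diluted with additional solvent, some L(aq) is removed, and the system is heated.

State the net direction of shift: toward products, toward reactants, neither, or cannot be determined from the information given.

cannot be determined

Dilution lowers every aqueous concentration by the same factor. Δn_aq = 3 − 2 = +1, so the system shifts toward the side with more dissolved moles — to the right.
Removing L (aq), a product, drives the reaction to the right.
The forward reaction is exothermic. Raising T favours the endothermic direction — shift to the left.
The individual effects push in opposite directions; without quantitative information the net direction cannot be determined.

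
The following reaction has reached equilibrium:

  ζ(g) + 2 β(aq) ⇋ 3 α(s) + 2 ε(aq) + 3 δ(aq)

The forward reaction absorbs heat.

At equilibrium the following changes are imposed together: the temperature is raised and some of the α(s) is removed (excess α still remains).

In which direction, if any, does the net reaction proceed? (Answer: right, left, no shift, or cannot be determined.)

The forward reaction is endothermic. Raising T favours the endothermic direction — shift to the right.
α is a pure solid; its activity is 1 regardless of amount, so Q is unaffected — no shift from this change.
Only the nonzero effect(s) matter; the net shift is to the right.

right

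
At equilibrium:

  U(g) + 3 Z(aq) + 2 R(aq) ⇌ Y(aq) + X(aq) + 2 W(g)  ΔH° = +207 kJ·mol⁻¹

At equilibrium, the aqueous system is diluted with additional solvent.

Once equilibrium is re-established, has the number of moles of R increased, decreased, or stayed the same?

Dilution lowers every aqueous concentration by the same factor. Δn_aq = 2 − 5 = -3, so the system shifts toward the side with more dissolved moles — to the left.
The net shift is to the left. R is a reactant, so its amount increases.

increases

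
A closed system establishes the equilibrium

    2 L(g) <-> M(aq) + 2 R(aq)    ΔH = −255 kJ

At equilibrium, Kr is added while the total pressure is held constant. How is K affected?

unchanged

The equilibrium constant depends only on temperature. This perturbation may move the position of equilibrium, but since T is unchanged, K itself is unchanged.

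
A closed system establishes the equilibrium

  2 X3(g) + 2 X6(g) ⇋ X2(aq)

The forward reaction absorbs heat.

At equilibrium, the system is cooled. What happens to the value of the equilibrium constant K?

K depends on temperature via the van 't Hoff relation. The forward reaction is endothermic, so lowering T decreases K.

decreases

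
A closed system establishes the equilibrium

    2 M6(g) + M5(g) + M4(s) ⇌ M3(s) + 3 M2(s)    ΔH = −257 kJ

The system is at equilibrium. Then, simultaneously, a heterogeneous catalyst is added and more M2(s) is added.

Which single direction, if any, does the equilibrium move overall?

A catalyst speeds both forward and reverse rates equally; it changes neither Q nor K — no shift from this change.
M2 is a pure solid; its activity is 1 regardless of amount, so Q is unaffected — no shift from this change.
None of the changes alters Q relative to K, so there is no net shift.

no shift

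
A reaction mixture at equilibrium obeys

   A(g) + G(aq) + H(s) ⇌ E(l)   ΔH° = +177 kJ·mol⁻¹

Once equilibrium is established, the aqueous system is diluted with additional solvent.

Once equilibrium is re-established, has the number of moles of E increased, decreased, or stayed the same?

decreases

Dilution lowers every aqueous concentration by the same factor. Δn_aq = 0 − 1 = -1, so the system shifts toward the side with more dissolved moles — to the left.
The net shift is to the left. E is a product, so its amount decreases.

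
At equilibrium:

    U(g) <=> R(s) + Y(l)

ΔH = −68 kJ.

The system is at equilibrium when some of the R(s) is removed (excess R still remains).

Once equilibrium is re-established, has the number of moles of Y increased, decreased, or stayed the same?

unchanged

R is a pure solid; its activity is 1 regardless of amount, so Q is unaffected — no shift from this change.
No net shift occurs, so the amount of Y is unchanged.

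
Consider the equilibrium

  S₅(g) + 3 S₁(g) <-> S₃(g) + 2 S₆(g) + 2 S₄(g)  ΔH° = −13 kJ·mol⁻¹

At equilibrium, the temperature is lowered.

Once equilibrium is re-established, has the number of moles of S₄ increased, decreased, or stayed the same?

increases

The forward reaction is exothermic. Lowering T favours the exothermic direction — shift to the right.
The net shift is to the right. S₄ is a product, so its amount increases.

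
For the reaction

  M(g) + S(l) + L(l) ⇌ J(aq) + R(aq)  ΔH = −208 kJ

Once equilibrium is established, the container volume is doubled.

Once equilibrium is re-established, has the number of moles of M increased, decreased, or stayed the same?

increases

Gas moles: reactants 1, products 0 (Δn_gas = -1). Expansion shifts the system toward the side with more moles of gas — to the left.
The net shift is to the left. M is a reactant, so its amount increases.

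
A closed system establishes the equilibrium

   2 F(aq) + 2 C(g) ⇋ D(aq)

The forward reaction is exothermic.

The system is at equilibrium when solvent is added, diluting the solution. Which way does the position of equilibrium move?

left

Dilution lowers every aqueous concentration by the same factor. Δn_aq = 1 − 2 = -1, so the system shifts toward the side with more dissolved moles — to the left.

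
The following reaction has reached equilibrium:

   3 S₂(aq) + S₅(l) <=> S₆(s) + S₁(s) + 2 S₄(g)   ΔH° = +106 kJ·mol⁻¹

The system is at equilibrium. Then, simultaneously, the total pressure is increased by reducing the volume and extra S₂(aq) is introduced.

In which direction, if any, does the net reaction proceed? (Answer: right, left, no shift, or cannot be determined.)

Gas moles: reactants 0, products 2 (Δn_gas = +2). Compression shifts the system toward the side with fewer moles of gas — to the left.
Adding S₂ (aq), a reactant, drives the reaction to the right.
The individual effects push in opposite directions; without quantitative information the net direction cannot be determined.

cannot be determined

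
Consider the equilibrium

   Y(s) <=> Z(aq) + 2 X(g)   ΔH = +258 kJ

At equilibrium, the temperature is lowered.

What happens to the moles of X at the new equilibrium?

The forward reaction is endothermic. Lowering T favours the exothermic direction — shift to the left.
The net shift is to the left. X is a product, so its amount decreases.

decreases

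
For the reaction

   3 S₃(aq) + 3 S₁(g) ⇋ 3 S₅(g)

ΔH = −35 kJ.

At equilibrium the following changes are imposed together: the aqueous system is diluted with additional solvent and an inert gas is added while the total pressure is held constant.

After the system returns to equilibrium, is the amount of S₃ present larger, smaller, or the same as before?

increases

Dilution lowers every aqueous concentration by the same factor. Δn_aq = 0 − 3 = -3, so the system shifts toward the side with more dissolved moles — to the left.
Adding inert gas at constant total pressure expands the volume, scaling every reacting partial pressure by the same factor. Δn_gas = 3 − 3 = 0, so Q is unchanged — no shift.
The net shift is to the left. S₃ is a reactant, so its amount increases.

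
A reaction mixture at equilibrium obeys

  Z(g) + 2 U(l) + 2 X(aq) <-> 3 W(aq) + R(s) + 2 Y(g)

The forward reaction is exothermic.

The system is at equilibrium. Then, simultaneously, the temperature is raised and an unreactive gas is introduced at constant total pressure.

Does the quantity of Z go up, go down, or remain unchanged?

The forward reaction is exothermic. Raising T favours the endothermic direction — shift to the left.
Adding inert gas at constant total pressure expands the volume and lowers every reacting partial pressure. With Δn_gas = 2 − 1 = +1, Q moves away from K toward the side with fewer gas moles, so the system shifts toward the side with more gas moles — to the right.
The two effects oppose each other, so the net shift — and hence the change in Z — cannot be determined from the given information.

cannot be determined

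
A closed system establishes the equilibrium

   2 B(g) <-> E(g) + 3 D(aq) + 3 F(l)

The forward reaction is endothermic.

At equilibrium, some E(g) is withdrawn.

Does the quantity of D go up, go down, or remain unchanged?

Removing E (g), a product, drives the reaction to the right.
The net shift is to the right. D is a product, so its amount increases.

increases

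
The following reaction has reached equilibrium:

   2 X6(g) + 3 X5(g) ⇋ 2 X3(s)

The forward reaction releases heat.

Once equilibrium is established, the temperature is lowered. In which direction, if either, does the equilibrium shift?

right

The forward reaction is exothermic. Lowering T favours the exothermic direction — shift to the right.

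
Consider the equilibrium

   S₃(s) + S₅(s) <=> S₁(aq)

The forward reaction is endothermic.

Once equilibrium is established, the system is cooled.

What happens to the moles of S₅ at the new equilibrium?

increases

The forward reaction is endothermic. Lowering T favours the exothermic direction — shift to the left.
The net shift is to the left. S₅ is a reactant, so its amount increases.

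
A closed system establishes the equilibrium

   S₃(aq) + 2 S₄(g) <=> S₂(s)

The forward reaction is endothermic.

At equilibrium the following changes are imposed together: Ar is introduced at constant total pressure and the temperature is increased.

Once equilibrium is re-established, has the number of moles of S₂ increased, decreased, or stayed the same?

Adding inert gas at constant total pressure expands the volume and lowers every reacting partial pressure. With Δn_gas = 0 − 2 = -2, Q moves away from K toward the side with fewer gas moles, so the system shifts toward the side with more gas moles — to the left.
The forward reaction is endothermic. Raising T favours the endothermic direction — shift to the right.
The two effects oppose each other, so the net shift — and hence the change in S₂ — cannot be determined from the given information.

cannot be determined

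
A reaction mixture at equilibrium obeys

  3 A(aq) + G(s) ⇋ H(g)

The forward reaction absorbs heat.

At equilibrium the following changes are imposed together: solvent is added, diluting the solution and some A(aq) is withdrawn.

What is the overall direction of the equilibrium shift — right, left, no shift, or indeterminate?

left

Dilution lowers every aqueous concentration by the same factor. Δn_aq = 0 − 3 = -3, so the system shifts toward the side with more dissolved moles — to the left.
Removing A (aq), a reactant, drives the reaction to the left.
All effects act in the same direction — net shift to the left.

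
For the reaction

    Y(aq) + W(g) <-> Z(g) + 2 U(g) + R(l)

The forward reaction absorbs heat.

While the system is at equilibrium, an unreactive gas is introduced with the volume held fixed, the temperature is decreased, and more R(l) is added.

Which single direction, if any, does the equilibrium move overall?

left

At constant volume, adding an inert gas leaves every reacting species' partial pressure unchanged, so Q is unchanged — no shift from this change.
The forward reaction is endothermic. Lowering T favours the exothermic direction — shift to the left.
R is a pure liquid; its activity is 1 regardless of amount, so Q is unaffected — no shift from this change.
Only the nonzero effect(s) matter; the net shift is to the left.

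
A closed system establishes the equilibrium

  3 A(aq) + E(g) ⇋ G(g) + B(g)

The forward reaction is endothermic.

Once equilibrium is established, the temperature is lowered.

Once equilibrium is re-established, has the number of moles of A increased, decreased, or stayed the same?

increases

The forward reaction is endothermic. Lowering T favours the exothermic direction — shift to the left.
The net shift is to the left. A is a reactant, so its amount increases.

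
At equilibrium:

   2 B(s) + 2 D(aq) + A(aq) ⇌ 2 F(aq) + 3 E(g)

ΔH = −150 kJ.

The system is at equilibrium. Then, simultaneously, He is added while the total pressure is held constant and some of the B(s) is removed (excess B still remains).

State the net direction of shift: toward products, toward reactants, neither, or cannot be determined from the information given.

Adding inert gas at constant total pressure expands the volume and lowers every reacting partial pressure. With Δn_gas = 3 − 0 = +3, Q moves away from K toward the side with fewer gas moles, so the system shifts toward the side with more gas moles — to the right.
B is a pure solid; its activity is 1 regardless of amount, so Q is unaffected — no shift from this change.
Only the nonzero effect(s) matter; the net shift is to the right.

right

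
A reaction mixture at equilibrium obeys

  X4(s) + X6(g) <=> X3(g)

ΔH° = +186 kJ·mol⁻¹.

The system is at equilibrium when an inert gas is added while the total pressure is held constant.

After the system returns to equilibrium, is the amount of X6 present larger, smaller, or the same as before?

unchanged

Adding inert gas at constant total pressure expands the volume, scaling every reacting partial pressure by the same factor. Δn_gas = 1 − 1 = 0, so Q is unchanged — no shift.
No net shift occurs, so the amount of X6 is unchanged.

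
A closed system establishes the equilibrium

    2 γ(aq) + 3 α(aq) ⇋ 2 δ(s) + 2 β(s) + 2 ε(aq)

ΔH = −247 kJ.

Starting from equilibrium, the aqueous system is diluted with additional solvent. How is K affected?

unchanged

The equilibrium constant depends only on temperature. This perturbation may move the position of equilibrium, but since T is unchanged, K itself is unchanged.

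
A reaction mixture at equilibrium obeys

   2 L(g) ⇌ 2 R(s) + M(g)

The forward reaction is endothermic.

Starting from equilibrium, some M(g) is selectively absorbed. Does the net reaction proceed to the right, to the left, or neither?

right

Removing M (g), a product, drives the reaction to the right.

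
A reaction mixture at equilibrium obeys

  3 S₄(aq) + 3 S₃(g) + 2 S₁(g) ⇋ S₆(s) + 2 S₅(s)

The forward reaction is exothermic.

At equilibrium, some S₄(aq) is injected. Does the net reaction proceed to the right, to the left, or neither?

Adding S₄ (aq), a reactant, drives the reaction to the right.

right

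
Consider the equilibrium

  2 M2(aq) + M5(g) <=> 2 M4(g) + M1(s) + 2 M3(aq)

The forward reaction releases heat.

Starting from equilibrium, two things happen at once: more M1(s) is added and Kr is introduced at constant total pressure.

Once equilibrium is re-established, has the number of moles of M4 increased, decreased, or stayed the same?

M1 is a pure solid; its activity is 1 regardless of amount, so Q is unaffected — no shift from this change.
Adding inert gas at constant total pressure expands the volume and lowers every reacting partial pressure. With Δn_gas = 2 − 1 = +1, Q moves away from K toward the side with fewer gas moles, so the system shifts toward the side with more gas moles — to the right.
The net shift is to the right. M4 is a product, so its amount increases.

increases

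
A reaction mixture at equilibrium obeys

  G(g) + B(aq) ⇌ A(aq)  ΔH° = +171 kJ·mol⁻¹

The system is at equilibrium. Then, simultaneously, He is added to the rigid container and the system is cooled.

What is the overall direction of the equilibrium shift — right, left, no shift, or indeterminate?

At constant volume, adding an inert gas leaves every reacting species' partial pressure unchanged, so Q is unchanged — no shift from this change.
The forward reaction is endothermic. Lowering T favours the exothermic direction — shift to the left.
Only the nonzero effect(s) matter; the net shift is to the left.

left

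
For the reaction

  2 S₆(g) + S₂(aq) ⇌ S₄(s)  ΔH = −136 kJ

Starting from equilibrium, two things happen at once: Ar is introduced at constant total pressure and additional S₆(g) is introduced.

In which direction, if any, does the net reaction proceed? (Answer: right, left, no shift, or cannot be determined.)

cannot be determined

Adding inert gas at constant total pressure expands the volume and lowers every reacting partial pressure. With Δn_gas = 0 − 2 = -2, Q moves away from K toward the side with fewer gas moles, so the system shifts toward the side with more gas moles — to the left.
Adding S₆ (g), a reactant, drives the reaction to the right.
The individual effects push in opposite directions; without quantitative information the net direction cannot be determined.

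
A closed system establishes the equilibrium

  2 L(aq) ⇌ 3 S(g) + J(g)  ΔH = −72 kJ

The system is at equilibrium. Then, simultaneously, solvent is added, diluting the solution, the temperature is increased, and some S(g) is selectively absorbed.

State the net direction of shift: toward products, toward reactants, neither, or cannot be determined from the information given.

Dilution lowers every aqueous concentration by the same factor. Δn_aq = 0 − 2 = -2, so the system shifts toward the side with more dissolved moles — to the left.
The forward reaction is exothermic. Raising T favours the endothermic direction — shift to the left.
Removing S (g), a product, drives the reaction to the right.
The individual effects push in opposite directions; without quantitative information the net direction cannot be determined.

cannot be determined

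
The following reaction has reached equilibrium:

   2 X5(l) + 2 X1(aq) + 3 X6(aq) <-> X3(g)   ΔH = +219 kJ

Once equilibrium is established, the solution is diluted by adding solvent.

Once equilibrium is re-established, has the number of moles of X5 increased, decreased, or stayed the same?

Dilution lowers every aqueous concentration by the same factor. Δn_aq = 0 − 5 = -5, so the system shifts toward the side with more dissolved moles — to the left.
The net shift is to the left. X5 is a reactant, so its amount increases.

increases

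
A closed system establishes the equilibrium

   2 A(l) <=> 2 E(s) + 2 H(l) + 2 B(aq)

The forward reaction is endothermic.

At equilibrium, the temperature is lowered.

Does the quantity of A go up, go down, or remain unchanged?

The forward reaction is endothermic. Lowering T favours the exothermic direction — shift to the left.
The net shift is to the left. A is a reactant, so its amount increases.

increases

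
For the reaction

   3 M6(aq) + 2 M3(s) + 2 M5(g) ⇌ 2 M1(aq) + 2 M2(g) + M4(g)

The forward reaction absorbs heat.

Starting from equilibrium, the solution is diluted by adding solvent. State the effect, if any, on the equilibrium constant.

The equilibrium constant depends only on temperature. This perturbation may move the position of equilibrium, but since T is unchanged, K itself is unchanged.

unchanged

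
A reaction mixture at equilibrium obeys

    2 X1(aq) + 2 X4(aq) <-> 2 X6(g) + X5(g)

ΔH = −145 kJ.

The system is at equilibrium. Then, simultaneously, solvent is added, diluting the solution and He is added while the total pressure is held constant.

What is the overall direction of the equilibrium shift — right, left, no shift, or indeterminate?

cannot be determined

Dilution lowers every aqueous concentration by the same factor. Δn_aq = 0 − 4 = -4, so the system shifts toward the side with more dissolved moles — to the left.
Adding inert gas at constant total pressure expands the volume and lowers every reacting partial pressure. With Δn_gas = 3 − 0 = +3, Q moves away from K toward the side with fewer gas moles, so the system shifts toward the side with more gas moles — to the right.
The individual effects push in opposite directions; without quantitative information the net direction cannot be determined.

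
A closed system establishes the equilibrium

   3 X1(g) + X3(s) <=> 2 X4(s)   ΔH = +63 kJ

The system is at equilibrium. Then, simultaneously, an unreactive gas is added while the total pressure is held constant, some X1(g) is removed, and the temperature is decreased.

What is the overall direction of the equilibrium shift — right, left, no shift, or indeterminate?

Adding inert gas at constant total pressure expands the volume and lowers every reacting partial pressure. With Δn_gas = 0 − 3 = -3, Q moves away from K toward the side with fewer gas moles, so the system shifts toward the side with more gas moles — to the left.
Removing X1 (g), a reactant, drives the reaction to the left.
The forward reaction is endothermic. Lowering T favours the exothermic direction — shift to the left.
All effects act in the same direction — net shift to the left.

left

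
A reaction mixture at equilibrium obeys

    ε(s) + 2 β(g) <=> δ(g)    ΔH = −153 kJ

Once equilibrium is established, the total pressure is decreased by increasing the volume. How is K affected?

unchanged

The equilibrium constant depends only on temperature. This perturbation may move the position of equilibrium, but since T is unchanged, K itself is unchanged.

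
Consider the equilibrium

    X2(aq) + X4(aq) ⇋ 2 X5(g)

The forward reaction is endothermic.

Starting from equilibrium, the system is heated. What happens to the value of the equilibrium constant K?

K depends on temperature via the van 't Hoff relation. The forward reaction is endothermic, so raising T increases K.

increases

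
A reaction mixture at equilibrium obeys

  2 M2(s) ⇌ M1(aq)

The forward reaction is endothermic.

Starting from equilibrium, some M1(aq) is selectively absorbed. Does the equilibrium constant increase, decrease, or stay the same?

The equilibrium constant depends only on temperature. This perturbation may move the position of equilibrium, but since T is unchanged, K itself is unchanged.

unchanged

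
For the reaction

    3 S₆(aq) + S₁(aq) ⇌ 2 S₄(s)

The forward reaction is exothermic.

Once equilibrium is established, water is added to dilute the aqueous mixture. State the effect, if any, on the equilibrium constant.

unchanged

The equilibrium constant depends only on temperature. This perturbation may move the position of equilibrium, but since T is unchanged, K itself is unchanged.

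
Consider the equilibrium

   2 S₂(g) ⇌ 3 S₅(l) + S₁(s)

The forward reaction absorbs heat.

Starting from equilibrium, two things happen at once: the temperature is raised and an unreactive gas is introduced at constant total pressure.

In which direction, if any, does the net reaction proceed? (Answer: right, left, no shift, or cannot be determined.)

cannot be determined

The forward reaction is endothermic. Raising T favours the endothermic direction — shift to the right.
Adding inert gas at constant total pressure expands the volume and lowers every reacting partial pressure. With Δn_gas = 0 − 2 = -2, Q moves away from K toward the side with fewer gas moles, so the system shifts toward the side with more gas moles — to the left.
The individual effects push in opposite directions; without quantitative information the net direction cannot be determined.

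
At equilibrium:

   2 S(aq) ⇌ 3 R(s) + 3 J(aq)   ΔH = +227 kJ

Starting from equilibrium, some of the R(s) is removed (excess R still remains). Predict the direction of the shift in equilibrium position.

R is a pure solid; its activity is 1 regardless of amount, so Q is unaffected — no shift from this change.

no shift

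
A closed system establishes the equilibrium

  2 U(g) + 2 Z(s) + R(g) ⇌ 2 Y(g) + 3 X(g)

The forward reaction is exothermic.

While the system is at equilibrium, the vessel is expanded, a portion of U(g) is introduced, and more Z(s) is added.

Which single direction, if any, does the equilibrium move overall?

Gas moles: reactants 3, products 5 (Δn_gas = +2). Expansion shifts the system toward the side with more moles of gas — to the right.
Adding U (g), a reactant, drives the reaction to the right.
Z is a pure solid; its activity is 1 regardless of amount, so Q is unaffected — no shift from this change.
Only the nonzero effect(s) matter; the net shift is to the right.

right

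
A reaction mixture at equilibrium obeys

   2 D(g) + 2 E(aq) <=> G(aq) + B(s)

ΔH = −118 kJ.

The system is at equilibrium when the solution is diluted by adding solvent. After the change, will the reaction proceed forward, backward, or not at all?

Dilution lowers every aqueous concentration by the same factor. Δn_aq = 1 − 2 = -1, so the system shifts toward the side with more dissolved moles — to the left.

left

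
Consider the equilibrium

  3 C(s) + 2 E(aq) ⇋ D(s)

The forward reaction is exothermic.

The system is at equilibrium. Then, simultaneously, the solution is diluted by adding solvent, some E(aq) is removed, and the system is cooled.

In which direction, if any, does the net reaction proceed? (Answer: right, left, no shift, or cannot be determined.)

cannot be determined

Dilution lowers every aqueous concentration by the same factor. Δn_aq = 0 − 2 = -2, so the system shifts toward the side with more dissolved moles — to the left.
Removing E (aq), a reactant, drives the reaction to the left.
The forward reaction is exothermic. Lowering T favours the exothermic direction — shift to the right.
The individual effects push in opposite directions; without quantitative information the net direction cannot be determined.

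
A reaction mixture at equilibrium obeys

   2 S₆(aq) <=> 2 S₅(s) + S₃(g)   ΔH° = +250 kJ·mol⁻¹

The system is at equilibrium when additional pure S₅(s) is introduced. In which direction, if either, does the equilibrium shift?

no shift

S₅ is a pure solid; its activity is 1 regardless of amount, so Q is unaffected — no shift from this change.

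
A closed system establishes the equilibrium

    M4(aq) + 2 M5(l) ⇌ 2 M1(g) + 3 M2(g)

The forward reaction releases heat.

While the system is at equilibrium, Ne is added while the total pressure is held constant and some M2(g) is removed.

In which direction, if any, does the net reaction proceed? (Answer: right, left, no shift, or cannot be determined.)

Adding inert gas at constant total pressure expands the volume and lowers every reacting partial pressure. With Δn_gas = 5 − 0 = +5, Q moves away from K toward the side with fewer gas moles, so the system shifts toward the side with more gas moles — to the right.
Removing M2 (g), a product, drives the reaction to the right.
All effects act in the same direction — net shift to the right.

right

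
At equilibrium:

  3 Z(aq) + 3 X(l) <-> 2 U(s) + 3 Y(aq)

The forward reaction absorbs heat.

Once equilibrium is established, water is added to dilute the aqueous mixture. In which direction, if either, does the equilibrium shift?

no shift

Dilution scales every aqueous concentration by the same factor. Δn_aq = 3 − 3 = 0, so Q is unchanged — no shift.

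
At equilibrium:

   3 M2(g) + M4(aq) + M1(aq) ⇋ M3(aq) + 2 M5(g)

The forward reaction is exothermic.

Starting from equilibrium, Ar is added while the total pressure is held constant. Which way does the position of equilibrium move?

Adding inert gas at constant total pressure expands the volume and lowers every reacting partial pressure. With Δn_gas = 2 − 3 = -1, Q moves away from K toward the side with fewer gas moles, so the system shifts toward the side with more gas moles — to the left.

left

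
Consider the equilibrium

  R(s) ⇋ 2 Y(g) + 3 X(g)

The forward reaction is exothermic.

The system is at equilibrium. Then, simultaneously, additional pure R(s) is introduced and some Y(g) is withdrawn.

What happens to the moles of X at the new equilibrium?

R is a pure solid; its activity is 1 regardless of amount, so Q is unaffected — no shift from this change.
Removing Y (g), a product, drives the reaction to the right.
The net shift is to the right. X is a product, so its amount increases.

increases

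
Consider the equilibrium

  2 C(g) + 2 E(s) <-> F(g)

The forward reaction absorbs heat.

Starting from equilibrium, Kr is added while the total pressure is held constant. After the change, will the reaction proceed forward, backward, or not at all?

Adding inert gas at constant total pressure expands the volume and lowers every reacting partial pressure. With Δn_gas = 1 − 2 = -1, Q moves away from K toward the side with fewer gas moles, so the system shifts toward the side with more gas moles — to the left.

left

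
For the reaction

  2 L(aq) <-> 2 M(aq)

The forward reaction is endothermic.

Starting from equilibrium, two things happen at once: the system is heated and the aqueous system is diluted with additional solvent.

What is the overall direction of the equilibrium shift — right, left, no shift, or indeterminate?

right

The forward reaction is endothermic. Raising T favours the endothermic direction — shift to the right.
Dilution scales every aqueous concentration by the same factor. Δn_aq = 2 − 2 = 0, so Q is unchanged — no shift.
Only the nonzero effect(s) matter; the net shift is to the right.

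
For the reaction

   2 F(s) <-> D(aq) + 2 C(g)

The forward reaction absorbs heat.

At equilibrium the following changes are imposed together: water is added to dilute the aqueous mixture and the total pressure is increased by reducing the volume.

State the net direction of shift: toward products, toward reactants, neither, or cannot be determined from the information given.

cannot be determined

Dilution lowers every aqueous concentration by the same factor. Δn_aq = 1 − 0 = +1, so the system shifts toward the side with more dissolved moles — to the right.
Gas moles: reactants 0, products 2 (Δn_gas = +2). Compression shifts the system toward the side with fewer moles of gas — to the left.
The individual effects push in opposite directions; without quantitative information the net direction cannot be determined.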